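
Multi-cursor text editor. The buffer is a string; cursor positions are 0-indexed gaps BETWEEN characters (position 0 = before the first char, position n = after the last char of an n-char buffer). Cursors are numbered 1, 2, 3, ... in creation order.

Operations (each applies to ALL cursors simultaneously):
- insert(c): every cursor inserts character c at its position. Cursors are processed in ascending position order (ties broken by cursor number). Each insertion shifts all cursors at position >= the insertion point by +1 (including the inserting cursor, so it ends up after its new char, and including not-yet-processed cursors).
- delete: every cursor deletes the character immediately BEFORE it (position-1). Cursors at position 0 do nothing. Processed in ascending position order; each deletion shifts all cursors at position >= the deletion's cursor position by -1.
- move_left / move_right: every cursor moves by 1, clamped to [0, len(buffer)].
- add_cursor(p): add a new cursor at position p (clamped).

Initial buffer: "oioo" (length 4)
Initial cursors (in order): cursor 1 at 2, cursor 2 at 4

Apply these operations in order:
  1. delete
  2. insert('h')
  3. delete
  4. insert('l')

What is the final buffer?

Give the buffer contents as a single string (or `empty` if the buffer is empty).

After op 1 (delete): buffer="oo" (len 2), cursors c1@1 c2@2, authorship ..
After op 2 (insert('h')): buffer="ohoh" (len 4), cursors c1@2 c2@4, authorship .1.2
After op 3 (delete): buffer="oo" (len 2), cursors c1@1 c2@2, authorship ..
After op 4 (insert('l')): buffer="olol" (len 4), cursors c1@2 c2@4, authorship .1.2

Answer: olol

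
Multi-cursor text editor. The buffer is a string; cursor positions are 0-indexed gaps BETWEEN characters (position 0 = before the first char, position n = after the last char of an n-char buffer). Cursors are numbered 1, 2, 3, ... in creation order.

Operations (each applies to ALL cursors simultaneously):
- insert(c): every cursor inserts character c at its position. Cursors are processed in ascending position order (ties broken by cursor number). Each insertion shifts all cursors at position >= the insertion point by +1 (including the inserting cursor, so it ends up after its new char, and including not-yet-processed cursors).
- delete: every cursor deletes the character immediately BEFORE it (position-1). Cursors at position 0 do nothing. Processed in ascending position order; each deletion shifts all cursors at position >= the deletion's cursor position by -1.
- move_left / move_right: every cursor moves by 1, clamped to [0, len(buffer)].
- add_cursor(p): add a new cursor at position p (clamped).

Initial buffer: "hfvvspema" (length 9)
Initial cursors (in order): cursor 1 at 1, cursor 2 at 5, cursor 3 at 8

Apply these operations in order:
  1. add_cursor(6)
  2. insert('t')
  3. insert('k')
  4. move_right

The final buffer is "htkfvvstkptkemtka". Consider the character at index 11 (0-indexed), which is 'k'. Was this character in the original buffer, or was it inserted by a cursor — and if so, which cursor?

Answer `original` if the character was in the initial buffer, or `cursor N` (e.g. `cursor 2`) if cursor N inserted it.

Answer: cursor 4

Derivation:
After op 1 (add_cursor(6)): buffer="hfvvspema" (len 9), cursors c1@1 c2@5 c4@6 c3@8, authorship .........
After op 2 (insert('t')): buffer="htfvvstptemta" (len 13), cursors c1@2 c2@7 c4@9 c3@12, authorship .1....2.4..3.
After op 3 (insert('k')): buffer="htkfvvstkptkemtka" (len 17), cursors c1@3 c2@9 c4@12 c3@16, authorship .11....22.44..33.
After op 4 (move_right): buffer="htkfvvstkptkemtka" (len 17), cursors c1@4 c2@10 c4@13 c3@17, authorship .11....22.44..33.
Authorship (.=original, N=cursor N): . 1 1 . . . . 2 2 . 4 4 . . 3 3 .
Index 11: author = 4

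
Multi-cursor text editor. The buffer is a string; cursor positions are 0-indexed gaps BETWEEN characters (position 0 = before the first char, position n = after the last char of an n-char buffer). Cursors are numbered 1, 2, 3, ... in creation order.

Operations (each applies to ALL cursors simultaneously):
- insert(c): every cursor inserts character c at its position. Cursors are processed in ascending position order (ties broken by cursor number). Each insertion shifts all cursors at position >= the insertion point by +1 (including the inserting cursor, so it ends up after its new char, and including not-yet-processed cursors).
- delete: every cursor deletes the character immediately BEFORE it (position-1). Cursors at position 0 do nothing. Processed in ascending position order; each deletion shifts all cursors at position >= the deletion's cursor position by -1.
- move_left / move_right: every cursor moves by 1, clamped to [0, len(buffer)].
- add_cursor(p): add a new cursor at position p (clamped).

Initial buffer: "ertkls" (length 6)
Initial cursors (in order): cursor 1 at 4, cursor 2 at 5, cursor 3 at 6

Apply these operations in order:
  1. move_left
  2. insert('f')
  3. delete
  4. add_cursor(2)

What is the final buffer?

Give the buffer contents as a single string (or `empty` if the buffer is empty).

Answer: ertkls

Derivation:
After op 1 (move_left): buffer="ertkls" (len 6), cursors c1@3 c2@4 c3@5, authorship ......
After op 2 (insert('f')): buffer="ertfkflfs" (len 9), cursors c1@4 c2@6 c3@8, authorship ...1.2.3.
After op 3 (delete): buffer="ertkls" (len 6), cursors c1@3 c2@4 c3@5, authorship ......
After op 4 (add_cursor(2)): buffer="ertkls" (len 6), cursors c4@2 c1@3 c2@4 c3@5, authorship ......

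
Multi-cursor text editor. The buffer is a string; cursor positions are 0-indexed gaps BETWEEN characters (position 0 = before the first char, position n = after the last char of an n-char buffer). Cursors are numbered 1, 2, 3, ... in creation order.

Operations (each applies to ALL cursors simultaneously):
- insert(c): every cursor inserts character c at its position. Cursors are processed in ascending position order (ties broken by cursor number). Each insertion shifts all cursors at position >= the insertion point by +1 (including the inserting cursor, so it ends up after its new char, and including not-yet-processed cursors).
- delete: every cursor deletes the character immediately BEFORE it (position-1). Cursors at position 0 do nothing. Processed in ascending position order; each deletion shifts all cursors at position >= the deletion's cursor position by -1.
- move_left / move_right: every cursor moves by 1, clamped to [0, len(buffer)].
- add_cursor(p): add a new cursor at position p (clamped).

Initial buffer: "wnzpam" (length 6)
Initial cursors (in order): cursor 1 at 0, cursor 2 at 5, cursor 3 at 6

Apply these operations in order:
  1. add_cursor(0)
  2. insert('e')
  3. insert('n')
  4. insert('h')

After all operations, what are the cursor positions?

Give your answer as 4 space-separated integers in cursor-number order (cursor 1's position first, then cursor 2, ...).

Answer: 6 14 18 6

Derivation:
After op 1 (add_cursor(0)): buffer="wnzpam" (len 6), cursors c1@0 c4@0 c2@5 c3@6, authorship ......
After op 2 (insert('e')): buffer="eewnzpaeme" (len 10), cursors c1@2 c4@2 c2@8 c3@10, authorship 14.....2.3
After op 3 (insert('n')): buffer="eennwnzpaenmen" (len 14), cursors c1@4 c4@4 c2@11 c3@14, authorship 1414.....22.33
After op 4 (insert('h')): buffer="eennhhwnzpaenhmenh" (len 18), cursors c1@6 c4@6 c2@14 c3@18, authorship 141414.....222.333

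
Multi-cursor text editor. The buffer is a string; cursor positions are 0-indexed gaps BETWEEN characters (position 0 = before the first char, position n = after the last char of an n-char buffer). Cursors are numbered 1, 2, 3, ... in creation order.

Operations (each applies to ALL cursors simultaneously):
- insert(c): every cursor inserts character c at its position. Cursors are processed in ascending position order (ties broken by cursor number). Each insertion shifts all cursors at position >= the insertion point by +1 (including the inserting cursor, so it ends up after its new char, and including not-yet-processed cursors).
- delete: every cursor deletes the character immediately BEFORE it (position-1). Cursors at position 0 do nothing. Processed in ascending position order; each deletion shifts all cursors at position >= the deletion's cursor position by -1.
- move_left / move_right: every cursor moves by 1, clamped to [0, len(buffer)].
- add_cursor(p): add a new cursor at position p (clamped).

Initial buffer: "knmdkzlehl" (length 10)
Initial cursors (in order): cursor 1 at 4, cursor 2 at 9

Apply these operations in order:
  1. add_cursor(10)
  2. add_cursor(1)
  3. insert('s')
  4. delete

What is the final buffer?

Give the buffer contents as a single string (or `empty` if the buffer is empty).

Answer: knmdkzlehl

Derivation:
After op 1 (add_cursor(10)): buffer="knmdkzlehl" (len 10), cursors c1@4 c2@9 c3@10, authorship ..........
After op 2 (add_cursor(1)): buffer="knmdkzlehl" (len 10), cursors c4@1 c1@4 c2@9 c3@10, authorship ..........
After op 3 (insert('s')): buffer="ksnmdskzlehsls" (len 14), cursors c4@2 c1@6 c2@12 c3@14, authorship .4...1.....2.3
After op 4 (delete): buffer="knmdkzlehl" (len 10), cursors c4@1 c1@4 c2@9 c3@10, authorship ..........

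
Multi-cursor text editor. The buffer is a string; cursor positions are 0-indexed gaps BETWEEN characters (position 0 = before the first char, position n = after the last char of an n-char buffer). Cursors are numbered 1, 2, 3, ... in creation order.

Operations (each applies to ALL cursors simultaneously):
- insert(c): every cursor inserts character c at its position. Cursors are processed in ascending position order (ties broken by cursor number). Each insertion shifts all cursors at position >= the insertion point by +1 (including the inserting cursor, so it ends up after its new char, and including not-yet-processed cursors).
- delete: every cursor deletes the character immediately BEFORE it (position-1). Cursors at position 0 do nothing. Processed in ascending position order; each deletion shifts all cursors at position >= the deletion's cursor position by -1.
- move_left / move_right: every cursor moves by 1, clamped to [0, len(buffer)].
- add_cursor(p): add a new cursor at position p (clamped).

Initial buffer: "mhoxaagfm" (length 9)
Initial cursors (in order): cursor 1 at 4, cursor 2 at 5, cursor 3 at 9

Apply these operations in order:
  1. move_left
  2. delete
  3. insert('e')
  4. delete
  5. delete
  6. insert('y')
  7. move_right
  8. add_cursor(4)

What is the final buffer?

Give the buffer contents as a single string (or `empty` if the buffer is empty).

After op 1 (move_left): buffer="mhoxaagfm" (len 9), cursors c1@3 c2@4 c3@8, authorship .........
After op 2 (delete): buffer="mhaagm" (len 6), cursors c1@2 c2@2 c3@5, authorship ......
After op 3 (insert('e')): buffer="mheeaagem" (len 9), cursors c1@4 c2@4 c3@8, authorship ..12...3.
After op 4 (delete): buffer="mhaagm" (len 6), cursors c1@2 c2@2 c3@5, authorship ......
After op 5 (delete): buffer="aam" (len 3), cursors c1@0 c2@0 c3@2, authorship ...
After op 6 (insert('y')): buffer="yyaaym" (len 6), cursors c1@2 c2@2 c3@5, authorship 12..3.
After op 7 (move_right): buffer="yyaaym" (len 6), cursors c1@3 c2@3 c3@6, authorship 12..3.
After op 8 (add_cursor(4)): buffer="yyaaym" (len 6), cursors c1@3 c2@3 c4@4 c3@6, authorship 12..3.

Answer: yyaaym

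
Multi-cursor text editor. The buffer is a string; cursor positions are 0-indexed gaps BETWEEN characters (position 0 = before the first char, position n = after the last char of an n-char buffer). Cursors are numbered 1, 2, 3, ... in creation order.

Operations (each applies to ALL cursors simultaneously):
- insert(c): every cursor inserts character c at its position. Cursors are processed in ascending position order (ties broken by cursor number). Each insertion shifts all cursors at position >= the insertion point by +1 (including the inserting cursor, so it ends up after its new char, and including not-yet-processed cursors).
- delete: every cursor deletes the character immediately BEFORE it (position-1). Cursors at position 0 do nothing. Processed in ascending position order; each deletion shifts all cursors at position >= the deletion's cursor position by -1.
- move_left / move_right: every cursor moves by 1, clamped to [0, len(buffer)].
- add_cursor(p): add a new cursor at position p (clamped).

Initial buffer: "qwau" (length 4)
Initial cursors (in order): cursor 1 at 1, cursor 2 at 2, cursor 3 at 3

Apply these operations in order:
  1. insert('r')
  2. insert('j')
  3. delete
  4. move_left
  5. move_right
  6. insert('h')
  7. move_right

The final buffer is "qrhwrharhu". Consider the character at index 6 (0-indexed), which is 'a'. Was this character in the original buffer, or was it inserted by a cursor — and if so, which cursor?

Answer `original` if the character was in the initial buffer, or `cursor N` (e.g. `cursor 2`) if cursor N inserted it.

Answer: original

Derivation:
After op 1 (insert('r')): buffer="qrwraru" (len 7), cursors c1@2 c2@4 c3@6, authorship .1.2.3.
After op 2 (insert('j')): buffer="qrjwrjarju" (len 10), cursors c1@3 c2@6 c3@9, authorship .11.22.33.
After op 3 (delete): buffer="qrwraru" (len 7), cursors c1@2 c2@4 c3@6, authorship .1.2.3.
After op 4 (move_left): buffer="qrwraru" (len 7), cursors c1@1 c2@3 c3@5, authorship .1.2.3.
After op 5 (move_right): buffer="qrwraru" (len 7), cursors c1@2 c2@4 c3@6, authorship .1.2.3.
After op 6 (insert('h')): buffer="qrhwrharhu" (len 10), cursors c1@3 c2@6 c3@9, authorship .11.22.33.
After op 7 (move_right): buffer="qrhwrharhu" (len 10), cursors c1@4 c2@7 c3@10, authorship .11.22.33.
Authorship (.=original, N=cursor N): . 1 1 . 2 2 . 3 3 .
Index 6: author = original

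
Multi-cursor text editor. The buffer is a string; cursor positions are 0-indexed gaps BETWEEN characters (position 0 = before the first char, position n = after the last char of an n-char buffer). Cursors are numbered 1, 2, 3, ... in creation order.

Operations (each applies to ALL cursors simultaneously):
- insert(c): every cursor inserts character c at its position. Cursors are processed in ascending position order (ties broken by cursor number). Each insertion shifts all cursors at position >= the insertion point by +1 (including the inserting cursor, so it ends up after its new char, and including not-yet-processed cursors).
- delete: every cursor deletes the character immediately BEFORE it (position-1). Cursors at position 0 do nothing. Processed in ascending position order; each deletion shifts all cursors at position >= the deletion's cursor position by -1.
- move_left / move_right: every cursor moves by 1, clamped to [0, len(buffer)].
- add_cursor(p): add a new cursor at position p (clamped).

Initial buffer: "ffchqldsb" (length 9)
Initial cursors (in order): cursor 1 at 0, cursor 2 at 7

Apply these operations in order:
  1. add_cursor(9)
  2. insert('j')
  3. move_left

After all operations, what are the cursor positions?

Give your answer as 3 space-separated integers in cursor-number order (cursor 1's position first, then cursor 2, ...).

After op 1 (add_cursor(9)): buffer="ffchqldsb" (len 9), cursors c1@0 c2@7 c3@9, authorship .........
After op 2 (insert('j')): buffer="jffchqldjsbj" (len 12), cursors c1@1 c2@9 c3@12, authorship 1.......2..3
After op 3 (move_left): buffer="jffchqldjsbj" (len 12), cursors c1@0 c2@8 c3@11, authorship 1.......2..3

Answer: 0 8 11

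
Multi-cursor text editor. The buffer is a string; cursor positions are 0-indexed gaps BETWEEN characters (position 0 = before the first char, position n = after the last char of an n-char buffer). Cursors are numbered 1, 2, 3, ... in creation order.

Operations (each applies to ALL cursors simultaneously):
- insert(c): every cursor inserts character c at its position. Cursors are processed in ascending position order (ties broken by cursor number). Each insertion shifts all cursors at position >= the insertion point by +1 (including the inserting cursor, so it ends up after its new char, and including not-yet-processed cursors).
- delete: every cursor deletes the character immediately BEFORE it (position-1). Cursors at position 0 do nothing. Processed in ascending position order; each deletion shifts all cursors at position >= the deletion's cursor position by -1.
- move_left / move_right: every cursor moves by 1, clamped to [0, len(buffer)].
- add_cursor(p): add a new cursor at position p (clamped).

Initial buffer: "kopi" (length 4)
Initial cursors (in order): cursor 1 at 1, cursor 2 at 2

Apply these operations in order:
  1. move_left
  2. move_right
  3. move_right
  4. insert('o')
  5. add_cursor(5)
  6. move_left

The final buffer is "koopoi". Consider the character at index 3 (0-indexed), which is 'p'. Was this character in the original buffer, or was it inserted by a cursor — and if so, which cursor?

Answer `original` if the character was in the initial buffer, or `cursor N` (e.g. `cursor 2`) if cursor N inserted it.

Answer: original

Derivation:
After op 1 (move_left): buffer="kopi" (len 4), cursors c1@0 c2@1, authorship ....
After op 2 (move_right): buffer="kopi" (len 4), cursors c1@1 c2@2, authorship ....
After op 3 (move_right): buffer="kopi" (len 4), cursors c1@2 c2@3, authorship ....
After op 4 (insert('o')): buffer="koopoi" (len 6), cursors c1@3 c2@5, authorship ..1.2.
After op 5 (add_cursor(5)): buffer="koopoi" (len 6), cursors c1@3 c2@5 c3@5, authorship ..1.2.
After op 6 (move_left): buffer="koopoi" (len 6), cursors c1@2 c2@4 c3@4, authorship ..1.2.
Authorship (.=original, N=cursor N): . . 1 . 2 .
Index 3: author = original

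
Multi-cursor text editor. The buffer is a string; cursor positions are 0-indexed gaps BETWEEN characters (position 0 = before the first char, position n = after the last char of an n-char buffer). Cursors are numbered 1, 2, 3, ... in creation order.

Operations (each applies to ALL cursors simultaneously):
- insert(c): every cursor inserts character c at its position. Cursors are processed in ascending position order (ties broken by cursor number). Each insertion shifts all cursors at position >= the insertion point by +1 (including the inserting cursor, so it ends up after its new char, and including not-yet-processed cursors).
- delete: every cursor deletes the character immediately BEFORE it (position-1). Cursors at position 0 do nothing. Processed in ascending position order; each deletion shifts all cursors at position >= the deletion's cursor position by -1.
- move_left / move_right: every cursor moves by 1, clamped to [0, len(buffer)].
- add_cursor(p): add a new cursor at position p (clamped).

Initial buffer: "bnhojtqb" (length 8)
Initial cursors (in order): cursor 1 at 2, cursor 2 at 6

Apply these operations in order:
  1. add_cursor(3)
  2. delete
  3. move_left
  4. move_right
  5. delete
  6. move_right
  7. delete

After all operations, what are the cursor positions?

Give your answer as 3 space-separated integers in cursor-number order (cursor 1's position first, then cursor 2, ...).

Answer: 0 0 0

Derivation:
After op 1 (add_cursor(3)): buffer="bnhojtqb" (len 8), cursors c1@2 c3@3 c2@6, authorship ........
After op 2 (delete): buffer="bojqb" (len 5), cursors c1@1 c3@1 c2@3, authorship .....
After op 3 (move_left): buffer="bojqb" (len 5), cursors c1@0 c3@0 c2@2, authorship .....
After op 4 (move_right): buffer="bojqb" (len 5), cursors c1@1 c3@1 c2@3, authorship .....
After op 5 (delete): buffer="oqb" (len 3), cursors c1@0 c3@0 c2@1, authorship ...
After op 6 (move_right): buffer="oqb" (len 3), cursors c1@1 c3@1 c2@2, authorship ...
After op 7 (delete): buffer="b" (len 1), cursors c1@0 c2@0 c3@0, authorship .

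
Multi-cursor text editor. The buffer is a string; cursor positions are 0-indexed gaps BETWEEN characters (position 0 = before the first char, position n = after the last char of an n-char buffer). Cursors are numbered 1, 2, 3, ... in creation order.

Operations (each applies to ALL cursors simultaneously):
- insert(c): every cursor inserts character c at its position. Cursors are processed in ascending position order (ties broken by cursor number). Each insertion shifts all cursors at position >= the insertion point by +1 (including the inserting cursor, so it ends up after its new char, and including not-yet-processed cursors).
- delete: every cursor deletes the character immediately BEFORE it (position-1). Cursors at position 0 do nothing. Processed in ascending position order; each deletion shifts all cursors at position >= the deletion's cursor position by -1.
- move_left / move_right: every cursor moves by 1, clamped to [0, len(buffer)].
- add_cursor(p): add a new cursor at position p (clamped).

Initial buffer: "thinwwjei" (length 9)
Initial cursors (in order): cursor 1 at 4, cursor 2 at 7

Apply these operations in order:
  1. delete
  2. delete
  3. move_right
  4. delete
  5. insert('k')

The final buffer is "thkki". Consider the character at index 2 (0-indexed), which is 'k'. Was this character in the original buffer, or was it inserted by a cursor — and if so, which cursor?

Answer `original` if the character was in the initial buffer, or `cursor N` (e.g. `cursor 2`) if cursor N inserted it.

Answer: cursor 1

Derivation:
After op 1 (delete): buffer="thiwwei" (len 7), cursors c1@3 c2@5, authorship .......
After op 2 (delete): buffer="thwei" (len 5), cursors c1@2 c2@3, authorship .....
After op 3 (move_right): buffer="thwei" (len 5), cursors c1@3 c2@4, authorship .....
After op 4 (delete): buffer="thi" (len 3), cursors c1@2 c2@2, authorship ...
After op 5 (insert('k')): buffer="thkki" (len 5), cursors c1@4 c2@4, authorship ..12.
Authorship (.=original, N=cursor N): . . 1 2 .
Index 2: author = 1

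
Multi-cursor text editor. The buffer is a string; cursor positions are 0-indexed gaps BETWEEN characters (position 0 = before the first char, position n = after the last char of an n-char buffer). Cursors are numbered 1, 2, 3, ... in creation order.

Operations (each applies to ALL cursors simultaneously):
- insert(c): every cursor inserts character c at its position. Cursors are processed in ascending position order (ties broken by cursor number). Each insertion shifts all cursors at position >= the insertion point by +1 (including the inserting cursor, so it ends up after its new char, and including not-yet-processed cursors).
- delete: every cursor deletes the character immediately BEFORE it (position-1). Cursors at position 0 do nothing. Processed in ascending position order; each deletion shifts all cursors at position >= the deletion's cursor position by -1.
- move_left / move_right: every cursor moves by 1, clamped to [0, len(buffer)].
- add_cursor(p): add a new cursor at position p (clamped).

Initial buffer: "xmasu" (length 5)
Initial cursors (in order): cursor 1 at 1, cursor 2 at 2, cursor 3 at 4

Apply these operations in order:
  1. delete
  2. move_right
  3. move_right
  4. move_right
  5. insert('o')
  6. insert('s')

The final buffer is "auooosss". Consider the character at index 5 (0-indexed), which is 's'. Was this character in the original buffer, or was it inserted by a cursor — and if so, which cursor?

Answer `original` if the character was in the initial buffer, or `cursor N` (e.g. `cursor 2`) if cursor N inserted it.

Answer: cursor 1

Derivation:
After op 1 (delete): buffer="au" (len 2), cursors c1@0 c2@0 c3@1, authorship ..
After op 2 (move_right): buffer="au" (len 2), cursors c1@1 c2@1 c3@2, authorship ..
After op 3 (move_right): buffer="au" (len 2), cursors c1@2 c2@2 c3@2, authorship ..
After op 4 (move_right): buffer="au" (len 2), cursors c1@2 c2@2 c3@2, authorship ..
After op 5 (insert('o')): buffer="auooo" (len 5), cursors c1@5 c2@5 c3@5, authorship ..123
After op 6 (insert('s')): buffer="auooosss" (len 8), cursors c1@8 c2@8 c3@8, authorship ..123123
Authorship (.=original, N=cursor N): . . 1 2 3 1 2 3
Index 5: author = 1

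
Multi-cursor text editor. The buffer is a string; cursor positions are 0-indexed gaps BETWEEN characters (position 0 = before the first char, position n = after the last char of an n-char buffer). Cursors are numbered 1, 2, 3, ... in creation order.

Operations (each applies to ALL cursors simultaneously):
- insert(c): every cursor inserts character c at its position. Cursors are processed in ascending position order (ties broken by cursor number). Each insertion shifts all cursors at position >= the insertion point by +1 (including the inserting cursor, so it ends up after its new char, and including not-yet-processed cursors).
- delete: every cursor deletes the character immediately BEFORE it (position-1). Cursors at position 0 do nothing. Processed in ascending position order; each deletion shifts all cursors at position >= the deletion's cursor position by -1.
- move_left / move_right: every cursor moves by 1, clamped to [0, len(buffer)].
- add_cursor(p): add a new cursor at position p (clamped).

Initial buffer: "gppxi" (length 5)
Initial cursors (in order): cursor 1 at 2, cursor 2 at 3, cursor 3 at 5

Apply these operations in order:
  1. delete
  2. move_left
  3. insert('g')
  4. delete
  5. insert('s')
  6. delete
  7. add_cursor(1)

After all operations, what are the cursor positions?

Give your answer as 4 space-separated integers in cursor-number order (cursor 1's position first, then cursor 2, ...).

After op 1 (delete): buffer="gx" (len 2), cursors c1@1 c2@1 c3@2, authorship ..
After op 2 (move_left): buffer="gx" (len 2), cursors c1@0 c2@0 c3@1, authorship ..
After op 3 (insert('g')): buffer="ggggx" (len 5), cursors c1@2 c2@2 c3@4, authorship 12.3.
After op 4 (delete): buffer="gx" (len 2), cursors c1@0 c2@0 c3@1, authorship ..
After op 5 (insert('s')): buffer="ssgsx" (len 5), cursors c1@2 c2@2 c3@4, authorship 12.3.
After op 6 (delete): buffer="gx" (len 2), cursors c1@0 c2@0 c3@1, authorship ..
After op 7 (add_cursor(1)): buffer="gx" (len 2), cursors c1@0 c2@0 c3@1 c4@1, authorship ..

Answer: 0 0 1 1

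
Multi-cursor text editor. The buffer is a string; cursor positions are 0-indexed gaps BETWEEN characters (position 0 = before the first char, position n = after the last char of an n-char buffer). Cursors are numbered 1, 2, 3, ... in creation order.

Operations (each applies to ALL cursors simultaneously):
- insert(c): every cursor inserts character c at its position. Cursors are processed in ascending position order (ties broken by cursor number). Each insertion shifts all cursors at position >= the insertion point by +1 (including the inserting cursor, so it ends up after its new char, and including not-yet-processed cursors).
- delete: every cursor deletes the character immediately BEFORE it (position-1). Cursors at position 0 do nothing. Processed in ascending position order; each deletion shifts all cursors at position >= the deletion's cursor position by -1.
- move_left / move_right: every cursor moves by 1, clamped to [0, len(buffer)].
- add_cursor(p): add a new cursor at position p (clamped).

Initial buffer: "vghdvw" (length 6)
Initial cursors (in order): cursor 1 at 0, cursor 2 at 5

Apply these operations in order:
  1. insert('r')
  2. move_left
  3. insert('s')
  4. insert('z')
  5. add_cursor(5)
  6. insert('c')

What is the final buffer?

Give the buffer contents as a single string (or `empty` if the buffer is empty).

After op 1 (insert('r')): buffer="rvghdvrw" (len 8), cursors c1@1 c2@7, authorship 1.....2.
After op 2 (move_left): buffer="rvghdvrw" (len 8), cursors c1@0 c2@6, authorship 1.....2.
After op 3 (insert('s')): buffer="srvghdvsrw" (len 10), cursors c1@1 c2@8, authorship 11.....22.
After op 4 (insert('z')): buffer="szrvghdvszrw" (len 12), cursors c1@2 c2@10, authorship 111.....222.
After op 5 (add_cursor(5)): buffer="szrvghdvszrw" (len 12), cursors c1@2 c3@5 c2@10, authorship 111.....222.
After op 6 (insert('c')): buffer="szcrvgchdvszcrw" (len 15), cursors c1@3 c3@7 c2@13, authorship 1111..3...2222.

Answer: szcrvgchdvszcrw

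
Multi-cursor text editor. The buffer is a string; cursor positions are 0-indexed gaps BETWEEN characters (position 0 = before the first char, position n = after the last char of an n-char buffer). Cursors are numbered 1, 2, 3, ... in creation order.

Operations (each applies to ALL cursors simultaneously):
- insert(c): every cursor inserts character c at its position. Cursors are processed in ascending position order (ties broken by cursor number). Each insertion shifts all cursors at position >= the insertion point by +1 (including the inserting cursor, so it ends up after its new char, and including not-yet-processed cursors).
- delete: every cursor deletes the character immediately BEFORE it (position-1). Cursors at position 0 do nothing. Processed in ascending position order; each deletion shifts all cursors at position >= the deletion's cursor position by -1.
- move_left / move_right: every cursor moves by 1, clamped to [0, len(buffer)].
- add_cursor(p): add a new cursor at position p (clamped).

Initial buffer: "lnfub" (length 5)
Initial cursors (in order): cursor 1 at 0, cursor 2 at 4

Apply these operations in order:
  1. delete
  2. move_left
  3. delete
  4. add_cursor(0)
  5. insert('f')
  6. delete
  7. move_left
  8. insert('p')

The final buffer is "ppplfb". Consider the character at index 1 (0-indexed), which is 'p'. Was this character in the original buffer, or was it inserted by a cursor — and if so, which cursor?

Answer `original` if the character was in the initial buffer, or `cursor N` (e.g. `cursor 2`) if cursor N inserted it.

After op 1 (delete): buffer="lnfb" (len 4), cursors c1@0 c2@3, authorship ....
After op 2 (move_left): buffer="lnfb" (len 4), cursors c1@0 c2@2, authorship ....
After op 3 (delete): buffer="lfb" (len 3), cursors c1@0 c2@1, authorship ...
After op 4 (add_cursor(0)): buffer="lfb" (len 3), cursors c1@0 c3@0 c2@1, authorship ...
After op 5 (insert('f')): buffer="fflffb" (len 6), cursors c1@2 c3@2 c2@4, authorship 13.2..
After op 6 (delete): buffer="lfb" (len 3), cursors c1@0 c3@0 c2@1, authorship ...
After op 7 (move_left): buffer="lfb" (len 3), cursors c1@0 c2@0 c3@0, authorship ...
After op 8 (insert('p')): buffer="ppplfb" (len 6), cursors c1@3 c2@3 c3@3, authorship 123...
Authorship (.=original, N=cursor N): 1 2 3 . . .
Index 1: author = 2

Answer: cursor 2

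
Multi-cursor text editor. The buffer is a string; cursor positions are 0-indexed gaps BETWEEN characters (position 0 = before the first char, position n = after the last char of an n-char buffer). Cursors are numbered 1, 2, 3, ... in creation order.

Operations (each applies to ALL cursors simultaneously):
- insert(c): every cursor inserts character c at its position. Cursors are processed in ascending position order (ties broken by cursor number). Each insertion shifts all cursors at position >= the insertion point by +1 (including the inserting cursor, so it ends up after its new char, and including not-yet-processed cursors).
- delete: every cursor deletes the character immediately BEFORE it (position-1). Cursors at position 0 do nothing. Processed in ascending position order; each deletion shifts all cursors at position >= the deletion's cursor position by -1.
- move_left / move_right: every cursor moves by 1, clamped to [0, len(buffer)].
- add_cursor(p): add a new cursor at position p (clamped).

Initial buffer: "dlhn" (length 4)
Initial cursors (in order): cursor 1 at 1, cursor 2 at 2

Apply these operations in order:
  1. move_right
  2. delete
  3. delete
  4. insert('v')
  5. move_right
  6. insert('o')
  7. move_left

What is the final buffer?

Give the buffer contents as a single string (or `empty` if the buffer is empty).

Answer: vvnoo

Derivation:
After op 1 (move_right): buffer="dlhn" (len 4), cursors c1@2 c2@3, authorship ....
After op 2 (delete): buffer="dn" (len 2), cursors c1@1 c2@1, authorship ..
After op 3 (delete): buffer="n" (len 1), cursors c1@0 c2@0, authorship .
After op 4 (insert('v')): buffer="vvn" (len 3), cursors c1@2 c2@2, authorship 12.
After op 5 (move_right): buffer="vvn" (len 3), cursors c1@3 c2@3, authorship 12.
After op 6 (insert('o')): buffer="vvnoo" (len 5), cursors c1@5 c2@5, authorship 12.12
After op 7 (move_left): buffer="vvnoo" (len 5), cursors c1@4 c2@4, authorship 12.12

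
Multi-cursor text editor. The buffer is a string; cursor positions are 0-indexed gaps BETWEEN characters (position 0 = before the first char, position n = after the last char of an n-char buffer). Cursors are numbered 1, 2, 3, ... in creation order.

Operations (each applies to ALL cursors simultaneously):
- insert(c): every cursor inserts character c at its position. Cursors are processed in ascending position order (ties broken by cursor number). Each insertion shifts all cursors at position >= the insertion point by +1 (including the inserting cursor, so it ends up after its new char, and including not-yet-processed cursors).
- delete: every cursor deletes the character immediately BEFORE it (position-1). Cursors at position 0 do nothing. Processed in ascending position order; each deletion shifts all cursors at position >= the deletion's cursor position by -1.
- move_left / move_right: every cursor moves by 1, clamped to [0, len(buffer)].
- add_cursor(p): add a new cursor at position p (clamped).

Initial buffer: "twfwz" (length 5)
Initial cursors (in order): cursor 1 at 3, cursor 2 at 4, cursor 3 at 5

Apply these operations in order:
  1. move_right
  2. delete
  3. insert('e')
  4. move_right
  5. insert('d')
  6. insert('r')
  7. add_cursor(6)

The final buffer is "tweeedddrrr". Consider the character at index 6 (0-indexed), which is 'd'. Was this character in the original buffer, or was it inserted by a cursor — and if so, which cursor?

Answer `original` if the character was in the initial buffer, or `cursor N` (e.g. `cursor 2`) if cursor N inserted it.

Answer: cursor 2

Derivation:
After op 1 (move_right): buffer="twfwz" (len 5), cursors c1@4 c2@5 c3@5, authorship .....
After op 2 (delete): buffer="tw" (len 2), cursors c1@2 c2@2 c3@2, authorship ..
After op 3 (insert('e')): buffer="tweee" (len 5), cursors c1@5 c2@5 c3@5, authorship ..123
After op 4 (move_right): buffer="tweee" (len 5), cursors c1@5 c2@5 c3@5, authorship ..123
After op 5 (insert('d')): buffer="tweeeddd" (len 8), cursors c1@8 c2@8 c3@8, authorship ..123123
After op 6 (insert('r')): buffer="tweeedddrrr" (len 11), cursors c1@11 c2@11 c3@11, authorship ..123123123
After op 7 (add_cursor(6)): buffer="tweeedddrrr" (len 11), cursors c4@6 c1@11 c2@11 c3@11, authorship ..123123123
Authorship (.=original, N=cursor N): . . 1 2 3 1 2 3 1 2 3
Index 6: author = 2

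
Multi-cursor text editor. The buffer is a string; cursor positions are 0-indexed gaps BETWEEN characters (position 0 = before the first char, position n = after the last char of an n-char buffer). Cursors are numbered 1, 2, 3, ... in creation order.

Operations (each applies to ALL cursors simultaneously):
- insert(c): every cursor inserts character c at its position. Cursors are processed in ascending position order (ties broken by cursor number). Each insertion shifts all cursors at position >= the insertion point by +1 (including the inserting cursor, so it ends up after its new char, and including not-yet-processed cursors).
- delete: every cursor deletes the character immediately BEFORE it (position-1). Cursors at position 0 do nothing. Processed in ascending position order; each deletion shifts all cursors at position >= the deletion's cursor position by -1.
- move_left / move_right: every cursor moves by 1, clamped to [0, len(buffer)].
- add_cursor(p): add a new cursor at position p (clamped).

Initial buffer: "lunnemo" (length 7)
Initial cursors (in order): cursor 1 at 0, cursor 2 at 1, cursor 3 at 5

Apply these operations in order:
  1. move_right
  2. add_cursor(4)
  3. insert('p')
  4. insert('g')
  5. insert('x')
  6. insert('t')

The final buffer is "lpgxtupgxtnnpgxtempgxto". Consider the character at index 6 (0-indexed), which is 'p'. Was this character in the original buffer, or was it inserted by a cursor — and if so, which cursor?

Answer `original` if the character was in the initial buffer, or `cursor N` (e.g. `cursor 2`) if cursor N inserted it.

Answer: cursor 2

Derivation:
After op 1 (move_right): buffer="lunnemo" (len 7), cursors c1@1 c2@2 c3@6, authorship .......
After op 2 (add_cursor(4)): buffer="lunnemo" (len 7), cursors c1@1 c2@2 c4@4 c3@6, authorship .......
After op 3 (insert('p')): buffer="lpupnnpempo" (len 11), cursors c1@2 c2@4 c4@7 c3@10, authorship .1.2..4..3.
After op 4 (insert('g')): buffer="lpgupgnnpgempgo" (len 15), cursors c1@3 c2@6 c4@10 c3@14, authorship .11.22..44..33.
After op 5 (insert('x')): buffer="lpgxupgxnnpgxempgxo" (len 19), cursors c1@4 c2@8 c4@13 c3@18, authorship .111.222..444..333.
After op 6 (insert('t')): buffer="lpgxtupgxtnnpgxtempgxto" (len 23), cursors c1@5 c2@10 c4@16 c3@22, authorship .1111.2222..4444..3333.
Authorship (.=original, N=cursor N): . 1 1 1 1 . 2 2 2 2 . . 4 4 4 4 . . 3 3 3 3 .
Index 6: author = 2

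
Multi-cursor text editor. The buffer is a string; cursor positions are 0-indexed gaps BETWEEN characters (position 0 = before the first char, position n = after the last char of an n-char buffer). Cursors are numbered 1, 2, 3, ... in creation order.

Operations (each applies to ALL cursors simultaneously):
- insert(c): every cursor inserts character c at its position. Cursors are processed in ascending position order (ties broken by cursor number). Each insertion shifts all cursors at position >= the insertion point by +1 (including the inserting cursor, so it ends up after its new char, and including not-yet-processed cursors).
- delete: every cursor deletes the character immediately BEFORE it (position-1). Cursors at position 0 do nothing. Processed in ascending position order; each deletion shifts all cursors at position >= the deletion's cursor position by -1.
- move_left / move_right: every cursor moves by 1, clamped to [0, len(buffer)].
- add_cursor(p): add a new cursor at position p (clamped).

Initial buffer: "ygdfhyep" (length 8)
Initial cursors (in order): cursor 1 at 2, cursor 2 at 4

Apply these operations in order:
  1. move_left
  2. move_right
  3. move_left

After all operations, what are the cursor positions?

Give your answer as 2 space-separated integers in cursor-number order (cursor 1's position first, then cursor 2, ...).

After op 1 (move_left): buffer="ygdfhyep" (len 8), cursors c1@1 c2@3, authorship ........
After op 2 (move_right): buffer="ygdfhyep" (len 8), cursors c1@2 c2@4, authorship ........
After op 3 (move_left): buffer="ygdfhyep" (len 8), cursors c1@1 c2@3, authorship ........

Answer: 1 3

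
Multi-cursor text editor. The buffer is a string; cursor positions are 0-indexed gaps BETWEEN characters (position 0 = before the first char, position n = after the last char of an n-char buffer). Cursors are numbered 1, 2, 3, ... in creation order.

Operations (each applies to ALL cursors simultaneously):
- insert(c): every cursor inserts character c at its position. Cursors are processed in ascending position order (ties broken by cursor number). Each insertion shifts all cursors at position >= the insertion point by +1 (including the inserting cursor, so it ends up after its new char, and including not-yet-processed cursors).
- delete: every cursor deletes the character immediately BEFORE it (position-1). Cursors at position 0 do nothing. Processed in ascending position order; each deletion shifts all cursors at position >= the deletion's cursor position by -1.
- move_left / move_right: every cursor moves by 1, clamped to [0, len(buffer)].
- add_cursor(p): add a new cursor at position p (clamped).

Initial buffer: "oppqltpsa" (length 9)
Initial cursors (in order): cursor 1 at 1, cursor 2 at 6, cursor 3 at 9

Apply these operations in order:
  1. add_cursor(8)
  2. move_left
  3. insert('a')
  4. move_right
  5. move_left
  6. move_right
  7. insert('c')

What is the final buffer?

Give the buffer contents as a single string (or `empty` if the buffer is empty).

After op 1 (add_cursor(8)): buffer="oppqltpsa" (len 9), cursors c1@1 c2@6 c4@8 c3@9, authorship .........
After op 2 (move_left): buffer="oppqltpsa" (len 9), cursors c1@0 c2@5 c4@7 c3@8, authorship .........
After op 3 (insert('a')): buffer="aoppqlatpasaa" (len 13), cursors c1@1 c2@7 c4@10 c3@12, authorship 1.....2..4.3.
After op 4 (move_right): buffer="aoppqlatpasaa" (len 13), cursors c1@2 c2@8 c4@11 c3@13, authorship 1.....2..4.3.
After op 5 (move_left): buffer="aoppqlatpasaa" (len 13), cursors c1@1 c2@7 c4@10 c3@12, authorship 1.....2..4.3.
After op 6 (move_right): buffer="aoppqlatpasaa" (len 13), cursors c1@2 c2@8 c4@11 c3@13, authorship 1.....2..4.3.
After op 7 (insert('c')): buffer="aocppqlatcpascaac" (len 17), cursors c1@3 c2@10 c4@14 c3@17, authorship 1.1....2.2.4.43.3

Answer: aocppqlatcpascaac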